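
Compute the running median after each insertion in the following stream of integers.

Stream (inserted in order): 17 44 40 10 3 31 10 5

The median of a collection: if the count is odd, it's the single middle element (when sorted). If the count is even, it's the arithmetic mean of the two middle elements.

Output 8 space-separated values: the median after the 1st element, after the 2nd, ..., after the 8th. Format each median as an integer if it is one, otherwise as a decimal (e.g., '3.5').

Answer: 17 30.5 40 28.5 17 24 17 13.5

Derivation:
Step 1: insert 17 -> lo=[17] (size 1, max 17) hi=[] (size 0) -> median=17
Step 2: insert 44 -> lo=[17] (size 1, max 17) hi=[44] (size 1, min 44) -> median=30.5
Step 3: insert 40 -> lo=[17, 40] (size 2, max 40) hi=[44] (size 1, min 44) -> median=40
Step 4: insert 10 -> lo=[10, 17] (size 2, max 17) hi=[40, 44] (size 2, min 40) -> median=28.5
Step 5: insert 3 -> lo=[3, 10, 17] (size 3, max 17) hi=[40, 44] (size 2, min 40) -> median=17
Step 6: insert 31 -> lo=[3, 10, 17] (size 3, max 17) hi=[31, 40, 44] (size 3, min 31) -> median=24
Step 7: insert 10 -> lo=[3, 10, 10, 17] (size 4, max 17) hi=[31, 40, 44] (size 3, min 31) -> median=17
Step 8: insert 5 -> lo=[3, 5, 10, 10] (size 4, max 10) hi=[17, 31, 40, 44] (size 4, min 17) -> median=13.5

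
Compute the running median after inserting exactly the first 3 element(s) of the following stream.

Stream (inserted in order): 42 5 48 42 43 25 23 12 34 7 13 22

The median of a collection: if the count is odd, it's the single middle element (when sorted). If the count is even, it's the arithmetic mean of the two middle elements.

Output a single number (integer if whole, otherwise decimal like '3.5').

Answer: 42

Derivation:
Step 1: insert 42 -> lo=[42] (size 1, max 42) hi=[] (size 0) -> median=42
Step 2: insert 5 -> lo=[5] (size 1, max 5) hi=[42] (size 1, min 42) -> median=23.5
Step 3: insert 48 -> lo=[5, 42] (size 2, max 42) hi=[48] (size 1, min 48) -> median=42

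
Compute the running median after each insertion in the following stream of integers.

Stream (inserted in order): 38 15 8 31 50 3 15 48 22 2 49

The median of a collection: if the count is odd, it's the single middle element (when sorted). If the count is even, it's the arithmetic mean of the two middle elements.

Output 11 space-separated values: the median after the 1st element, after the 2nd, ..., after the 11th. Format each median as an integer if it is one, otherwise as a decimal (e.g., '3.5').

Answer: 38 26.5 15 23 31 23 15 23 22 18.5 22

Derivation:
Step 1: insert 38 -> lo=[38] (size 1, max 38) hi=[] (size 0) -> median=38
Step 2: insert 15 -> lo=[15] (size 1, max 15) hi=[38] (size 1, min 38) -> median=26.5
Step 3: insert 8 -> lo=[8, 15] (size 2, max 15) hi=[38] (size 1, min 38) -> median=15
Step 4: insert 31 -> lo=[8, 15] (size 2, max 15) hi=[31, 38] (size 2, min 31) -> median=23
Step 5: insert 50 -> lo=[8, 15, 31] (size 3, max 31) hi=[38, 50] (size 2, min 38) -> median=31
Step 6: insert 3 -> lo=[3, 8, 15] (size 3, max 15) hi=[31, 38, 50] (size 3, min 31) -> median=23
Step 7: insert 15 -> lo=[3, 8, 15, 15] (size 4, max 15) hi=[31, 38, 50] (size 3, min 31) -> median=15
Step 8: insert 48 -> lo=[3, 8, 15, 15] (size 4, max 15) hi=[31, 38, 48, 50] (size 4, min 31) -> median=23
Step 9: insert 22 -> lo=[3, 8, 15, 15, 22] (size 5, max 22) hi=[31, 38, 48, 50] (size 4, min 31) -> median=22
Step 10: insert 2 -> lo=[2, 3, 8, 15, 15] (size 5, max 15) hi=[22, 31, 38, 48, 50] (size 5, min 22) -> median=18.5
Step 11: insert 49 -> lo=[2, 3, 8, 15, 15, 22] (size 6, max 22) hi=[31, 38, 48, 49, 50] (size 5, min 31) -> median=22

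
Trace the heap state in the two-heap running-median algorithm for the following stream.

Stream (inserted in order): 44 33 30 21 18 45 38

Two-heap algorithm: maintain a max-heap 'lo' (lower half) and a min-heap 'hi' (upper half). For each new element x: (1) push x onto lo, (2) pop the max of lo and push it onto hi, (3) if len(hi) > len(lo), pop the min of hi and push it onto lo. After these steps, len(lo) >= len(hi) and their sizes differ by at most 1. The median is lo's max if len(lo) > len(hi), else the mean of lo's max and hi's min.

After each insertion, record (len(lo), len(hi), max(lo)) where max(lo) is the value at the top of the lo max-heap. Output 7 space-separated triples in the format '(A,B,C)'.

Answer: (1,0,44) (1,1,33) (2,1,33) (2,2,30) (3,2,30) (3,3,30) (4,3,33)

Derivation:
Step 1: insert 44 -> lo=[44] hi=[] -> (len(lo)=1, len(hi)=0, max(lo)=44)
Step 2: insert 33 -> lo=[33] hi=[44] -> (len(lo)=1, len(hi)=1, max(lo)=33)
Step 3: insert 30 -> lo=[30, 33] hi=[44] -> (len(lo)=2, len(hi)=1, max(lo)=33)
Step 4: insert 21 -> lo=[21, 30] hi=[33, 44] -> (len(lo)=2, len(hi)=2, max(lo)=30)
Step 5: insert 18 -> lo=[18, 21, 30] hi=[33, 44] -> (len(lo)=3, len(hi)=2, max(lo)=30)
Step 6: insert 45 -> lo=[18, 21, 30] hi=[33, 44, 45] -> (len(lo)=3, len(hi)=3, max(lo)=30)
Step 7: insert 38 -> lo=[18, 21, 30, 33] hi=[38, 44, 45] -> (len(lo)=4, len(hi)=3, max(lo)=33)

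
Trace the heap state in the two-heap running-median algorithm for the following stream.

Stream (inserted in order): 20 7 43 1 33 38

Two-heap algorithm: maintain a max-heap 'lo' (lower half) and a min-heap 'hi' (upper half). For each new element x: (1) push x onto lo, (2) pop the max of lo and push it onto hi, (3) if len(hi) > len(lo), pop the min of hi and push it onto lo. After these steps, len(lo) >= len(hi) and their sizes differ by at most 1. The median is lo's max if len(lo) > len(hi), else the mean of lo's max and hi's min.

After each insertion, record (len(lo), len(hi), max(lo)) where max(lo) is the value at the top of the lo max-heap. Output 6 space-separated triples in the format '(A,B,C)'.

Step 1: insert 20 -> lo=[20] hi=[] -> (len(lo)=1, len(hi)=0, max(lo)=20)
Step 2: insert 7 -> lo=[7] hi=[20] -> (len(lo)=1, len(hi)=1, max(lo)=7)
Step 3: insert 43 -> lo=[7, 20] hi=[43] -> (len(lo)=2, len(hi)=1, max(lo)=20)
Step 4: insert 1 -> lo=[1, 7] hi=[20, 43] -> (len(lo)=2, len(hi)=2, max(lo)=7)
Step 5: insert 33 -> lo=[1, 7, 20] hi=[33, 43] -> (len(lo)=3, len(hi)=2, max(lo)=20)
Step 6: insert 38 -> lo=[1, 7, 20] hi=[33, 38, 43] -> (len(lo)=3, len(hi)=3, max(lo)=20)

Answer: (1,0,20) (1,1,7) (2,1,20) (2,2,7) (3,2,20) (3,3,20)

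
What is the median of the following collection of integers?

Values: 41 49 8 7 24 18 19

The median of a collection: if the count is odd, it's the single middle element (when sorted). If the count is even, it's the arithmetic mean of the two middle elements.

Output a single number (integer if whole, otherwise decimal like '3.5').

Answer: 19

Derivation:
Step 1: insert 41 -> lo=[41] (size 1, max 41) hi=[] (size 0) -> median=41
Step 2: insert 49 -> lo=[41] (size 1, max 41) hi=[49] (size 1, min 49) -> median=45
Step 3: insert 8 -> lo=[8, 41] (size 2, max 41) hi=[49] (size 1, min 49) -> median=41
Step 4: insert 7 -> lo=[7, 8] (size 2, max 8) hi=[41, 49] (size 2, min 41) -> median=24.5
Step 5: insert 24 -> lo=[7, 8, 24] (size 3, max 24) hi=[41, 49] (size 2, min 41) -> median=24
Step 6: insert 18 -> lo=[7, 8, 18] (size 3, max 18) hi=[24, 41, 49] (size 3, min 24) -> median=21
Step 7: insert 19 -> lo=[7, 8, 18, 19] (size 4, max 19) hi=[24, 41, 49] (size 3, min 24) -> median=19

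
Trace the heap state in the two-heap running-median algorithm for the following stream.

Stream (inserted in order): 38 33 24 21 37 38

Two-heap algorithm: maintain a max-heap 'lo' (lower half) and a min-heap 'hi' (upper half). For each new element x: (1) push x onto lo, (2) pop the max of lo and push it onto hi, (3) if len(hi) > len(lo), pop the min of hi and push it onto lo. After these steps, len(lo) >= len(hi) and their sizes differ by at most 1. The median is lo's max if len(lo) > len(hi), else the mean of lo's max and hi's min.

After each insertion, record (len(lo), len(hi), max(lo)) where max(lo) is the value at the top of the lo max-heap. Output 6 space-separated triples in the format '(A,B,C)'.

Answer: (1,0,38) (1,1,33) (2,1,33) (2,2,24) (3,2,33) (3,3,33)

Derivation:
Step 1: insert 38 -> lo=[38] hi=[] -> (len(lo)=1, len(hi)=0, max(lo)=38)
Step 2: insert 33 -> lo=[33] hi=[38] -> (len(lo)=1, len(hi)=1, max(lo)=33)
Step 3: insert 24 -> lo=[24, 33] hi=[38] -> (len(lo)=2, len(hi)=1, max(lo)=33)
Step 4: insert 21 -> lo=[21, 24] hi=[33, 38] -> (len(lo)=2, len(hi)=2, max(lo)=24)
Step 5: insert 37 -> lo=[21, 24, 33] hi=[37, 38] -> (len(lo)=3, len(hi)=2, max(lo)=33)
Step 6: insert 38 -> lo=[21, 24, 33] hi=[37, 38, 38] -> (len(lo)=3, len(hi)=3, max(lo)=33)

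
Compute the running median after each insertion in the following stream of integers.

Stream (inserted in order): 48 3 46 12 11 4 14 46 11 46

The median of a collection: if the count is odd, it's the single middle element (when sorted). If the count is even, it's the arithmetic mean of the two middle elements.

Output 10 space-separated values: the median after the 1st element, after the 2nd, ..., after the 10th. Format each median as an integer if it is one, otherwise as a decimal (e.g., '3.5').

Answer: 48 25.5 46 29 12 11.5 12 13 12 13

Derivation:
Step 1: insert 48 -> lo=[48] (size 1, max 48) hi=[] (size 0) -> median=48
Step 2: insert 3 -> lo=[3] (size 1, max 3) hi=[48] (size 1, min 48) -> median=25.5
Step 3: insert 46 -> lo=[3, 46] (size 2, max 46) hi=[48] (size 1, min 48) -> median=46
Step 4: insert 12 -> lo=[3, 12] (size 2, max 12) hi=[46, 48] (size 2, min 46) -> median=29
Step 5: insert 11 -> lo=[3, 11, 12] (size 3, max 12) hi=[46, 48] (size 2, min 46) -> median=12
Step 6: insert 4 -> lo=[3, 4, 11] (size 3, max 11) hi=[12, 46, 48] (size 3, min 12) -> median=11.5
Step 7: insert 14 -> lo=[3, 4, 11, 12] (size 4, max 12) hi=[14, 46, 48] (size 3, min 14) -> median=12
Step 8: insert 46 -> lo=[3, 4, 11, 12] (size 4, max 12) hi=[14, 46, 46, 48] (size 4, min 14) -> median=13
Step 9: insert 11 -> lo=[3, 4, 11, 11, 12] (size 5, max 12) hi=[14, 46, 46, 48] (size 4, min 14) -> median=12
Step 10: insert 46 -> lo=[3, 4, 11, 11, 12] (size 5, max 12) hi=[14, 46, 46, 46, 48] (size 5, min 14) -> median=13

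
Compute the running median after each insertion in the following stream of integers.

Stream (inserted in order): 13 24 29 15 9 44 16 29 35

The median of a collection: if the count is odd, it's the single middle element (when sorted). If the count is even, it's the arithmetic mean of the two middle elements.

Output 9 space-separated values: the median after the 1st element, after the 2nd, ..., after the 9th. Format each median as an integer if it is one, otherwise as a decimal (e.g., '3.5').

Step 1: insert 13 -> lo=[13] (size 1, max 13) hi=[] (size 0) -> median=13
Step 2: insert 24 -> lo=[13] (size 1, max 13) hi=[24] (size 1, min 24) -> median=18.5
Step 3: insert 29 -> lo=[13, 24] (size 2, max 24) hi=[29] (size 1, min 29) -> median=24
Step 4: insert 15 -> lo=[13, 15] (size 2, max 15) hi=[24, 29] (size 2, min 24) -> median=19.5
Step 5: insert 9 -> lo=[9, 13, 15] (size 3, max 15) hi=[24, 29] (size 2, min 24) -> median=15
Step 6: insert 44 -> lo=[9, 13, 15] (size 3, max 15) hi=[24, 29, 44] (size 3, min 24) -> median=19.5
Step 7: insert 16 -> lo=[9, 13, 15, 16] (size 4, max 16) hi=[24, 29, 44] (size 3, min 24) -> median=16
Step 8: insert 29 -> lo=[9, 13, 15, 16] (size 4, max 16) hi=[24, 29, 29, 44] (size 4, min 24) -> median=20
Step 9: insert 35 -> lo=[9, 13, 15, 16, 24] (size 5, max 24) hi=[29, 29, 35, 44] (size 4, min 29) -> median=24

Answer: 13 18.5 24 19.5 15 19.5 16 20 24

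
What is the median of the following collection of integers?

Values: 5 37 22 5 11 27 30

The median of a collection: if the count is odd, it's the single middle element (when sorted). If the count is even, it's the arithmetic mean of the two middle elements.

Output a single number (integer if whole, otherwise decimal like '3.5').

Answer: 22

Derivation:
Step 1: insert 5 -> lo=[5] (size 1, max 5) hi=[] (size 0) -> median=5
Step 2: insert 37 -> lo=[5] (size 1, max 5) hi=[37] (size 1, min 37) -> median=21
Step 3: insert 22 -> lo=[5, 22] (size 2, max 22) hi=[37] (size 1, min 37) -> median=22
Step 4: insert 5 -> lo=[5, 5] (size 2, max 5) hi=[22, 37] (size 2, min 22) -> median=13.5
Step 5: insert 11 -> lo=[5, 5, 11] (size 3, max 11) hi=[22, 37] (size 2, min 22) -> median=11
Step 6: insert 27 -> lo=[5, 5, 11] (size 3, max 11) hi=[22, 27, 37] (size 3, min 22) -> median=16.5
Step 7: insert 30 -> lo=[5, 5, 11, 22] (size 4, max 22) hi=[27, 30, 37] (size 3, min 27) -> median=22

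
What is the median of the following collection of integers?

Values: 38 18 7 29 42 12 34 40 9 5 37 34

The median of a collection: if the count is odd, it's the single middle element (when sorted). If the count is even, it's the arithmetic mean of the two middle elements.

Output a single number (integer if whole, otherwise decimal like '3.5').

Step 1: insert 38 -> lo=[38] (size 1, max 38) hi=[] (size 0) -> median=38
Step 2: insert 18 -> lo=[18] (size 1, max 18) hi=[38] (size 1, min 38) -> median=28
Step 3: insert 7 -> lo=[7, 18] (size 2, max 18) hi=[38] (size 1, min 38) -> median=18
Step 4: insert 29 -> lo=[7, 18] (size 2, max 18) hi=[29, 38] (size 2, min 29) -> median=23.5
Step 5: insert 42 -> lo=[7, 18, 29] (size 3, max 29) hi=[38, 42] (size 2, min 38) -> median=29
Step 6: insert 12 -> lo=[7, 12, 18] (size 3, max 18) hi=[29, 38, 42] (size 3, min 29) -> median=23.5
Step 7: insert 34 -> lo=[7, 12, 18, 29] (size 4, max 29) hi=[34, 38, 42] (size 3, min 34) -> median=29
Step 8: insert 40 -> lo=[7, 12, 18, 29] (size 4, max 29) hi=[34, 38, 40, 42] (size 4, min 34) -> median=31.5
Step 9: insert 9 -> lo=[7, 9, 12, 18, 29] (size 5, max 29) hi=[34, 38, 40, 42] (size 4, min 34) -> median=29
Step 10: insert 5 -> lo=[5, 7, 9, 12, 18] (size 5, max 18) hi=[29, 34, 38, 40, 42] (size 5, min 29) -> median=23.5
Step 11: insert 37 -> lo=[5, 7, 9, 12, 18, 29] (size 6, max 29) hi=[34, 37, 38, 40, 42] (size 5, min 34) -> median=29
Step 12: insert 34 -> lo=[5, 7, 9, 12, 18, 29] (size 6, max 29) hi=[34, 34, 37, 38, 40, 42] (size 6, min 34) -> median=31.5

Answer: 31.5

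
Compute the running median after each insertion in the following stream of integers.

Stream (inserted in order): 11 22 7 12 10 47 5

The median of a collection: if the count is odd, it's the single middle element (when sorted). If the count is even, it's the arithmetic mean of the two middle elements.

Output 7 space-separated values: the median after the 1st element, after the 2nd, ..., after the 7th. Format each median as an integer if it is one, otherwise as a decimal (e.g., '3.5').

Answer: 11 16.5 11 11.5 11 11.5 11

Derivation:
Step 1: insert 11 -> lo=[11] (size 1, max 11) hi=[] (size 0) -> median=11
Step 2: insert 22 -> lo=[11] (size 1, max 11) hi=[22] (size 1, min 22) -> median=16.5
Step 3: insert 7 -> lo=[7, 11] (size 2, max 11) hi=[22] (size 1, min 22) -> median=11
Step 4: insert 12 -> lo=[7, 11] (size 2, max 11) hi=[12, 22] (size 2, min 12) -> median=11.5
Step 5: insert 10 -> lo=[7, 10, 11] (size 3, max 11) hi=[12, 22] (size 2, min 12) -> median=11
Step 6: insert 47 -> lo=[7, 10, 11] (size 3, max 11) hi=[12, 22, 47] (size 3, min 12) -> median=11.5
Step 7: insert 5 -> lo=[5, 7, 10, 11] (size 4, max 11) hi=[12, 22, 47] (size 3, min 12) -> median=11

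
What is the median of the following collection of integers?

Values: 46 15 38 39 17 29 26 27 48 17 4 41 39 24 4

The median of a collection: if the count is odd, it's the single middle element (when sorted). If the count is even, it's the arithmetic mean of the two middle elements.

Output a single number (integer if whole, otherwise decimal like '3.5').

Step 1: insert 46 -> lo=[46] (size 1, max 46) hi=[] (size 0) -> median=46
Step 2: insert 15 -> lo=[15] (size 1, max 15) hi=[46] (size 1, min 46) -> median=30.5
Step 3: insert 38 -> lo=[15, 38] (size 2, max 38) hi=[46] (size 1, min 46) -> median=38
Step 4: insert 39 -> lo=[15, 38] (size 2, max 38) hi=[39, 46] (size 2, min 39) -> median=38.5
Step 5: insert 17 -> lo=[15, 17, 38] (size 3, max 38) hi=[39, 46] (size 2, min 39) -> median=38
Step 6: insert 29 -> lo=[15, 17, 29] (size 3, max 29) hi=[38, 39, 46] (size 3, min 38) -> median=33.5
Step 7: insert 26 -> lo=[15, 17, 26, 29] (size 4, max 29) hi=[38, 39, 46] (size 3, min 38) -> median=29
Step 8: insert 27 -> lo=[15, 17, 26, 27] (size 4, max 27) hi=[29, 38, 39, 46] (size 4, min 29) -> median=28
Step 9: insert 48 -> lo=[15, 17, 26, 27, 29] (size 5, max 29) hi=[38, 39, 46, 48] (size 4, min 38) -> median=29
Step 10: insert 17 -> lo=[15, 17, 17, 26, 27] (size 5, max 27) hi=[29, 38, 39, 46, 48] (size 5, min 29) -> median=28
Step 11: insert 4 -> lo=[4, 15, 17, 17, 26, 27] (size 6, max 27) hi=[29, 38, 39, 46, 48] (size 5, min 29) -> median=27
Step 12: insert 41 -> lo=[4, 15, 17, 17, 26, 27] (size 6, max 27) hi=[29, 38, 39, 41, 46, 48] (size 6, min 29) -> median=28
Step 13: insert 39 -> lo=[4, 15, 17, 17, 26, 27, 29] (size 7, max 29) hi=[38, 39, 39, 41, 46, 48] (size 6, min 38) -> median=29
Step 14: insert 24 -> lo=[4, 15, 17, 17, 24, 26, 27] (size 7, max 27) hi=[29, 38, 39, 39, 41, 46, 48] (size 7, min 29) -> median=28
Step 15: insert 4 -> lo=[4, 4, 15, 17, 17, 24, 26, 27] (size 8, max 27) hi=[29, 38, 39, 39, 41, 46, 48] (size 7, min 29) -> median=27

Answer: 27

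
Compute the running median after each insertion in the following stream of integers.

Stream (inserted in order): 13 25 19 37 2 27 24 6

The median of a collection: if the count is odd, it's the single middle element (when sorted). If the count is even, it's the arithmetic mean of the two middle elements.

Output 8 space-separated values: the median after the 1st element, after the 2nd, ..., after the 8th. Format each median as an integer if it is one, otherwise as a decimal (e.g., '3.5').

Answer: 13 19 19 22 19 22 24 21.5

Derivation:
Step 1: insert 13 -> lo=[13] (size 1, max 13) hi=[] (size 0) -> median=13
Step 2: insert 25 -> lo=[13] (size 1, max 13) hi=[25] (size 1, min 25) -> median=19
Step 3: insert 19 -> lo=[13, 19] (size 2, max 19) hi=[25] (size 1, min 25) -> median=19
Step 4: insert 37 -> lo=[13, 19] (size 2, max 19) hi=[25, 37] (size 2, min 25) -> median=22
Step 5: insert 2 -> lo=[2, 13, 19] (size 3, max 19) hi=[25, 37] (size 2, min 25) -> median=19
Step 6: insert 27 -> lo=[2, 13, 19] (size 3, max 19) hi=[25, 27, 37] (size 3, min 25) -> median=22
Step 7: insert 24 -> lo=[2, 13, 19, 24] (size 4, max 24) hi=[25, 27, 37] (size 3, min 25) -> median=24
Step 8: insert 6 -> lo=[2, 6, 13, 19] (size 4, max 19) hi=[24, 25, 27, 37] (size 4, min 24) -> median=21.5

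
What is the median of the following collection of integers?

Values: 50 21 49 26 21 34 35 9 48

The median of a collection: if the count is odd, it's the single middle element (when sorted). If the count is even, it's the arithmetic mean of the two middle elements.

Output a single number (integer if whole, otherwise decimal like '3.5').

Answer: 34

Derivation:
Step 1: insert 50 -> lo=[50] (size 1, max 50) hi=[] (size 0) -> median=50
Step 2: insert 21 -> lo=[21] (size 1, max 21) hi=[50] (size 1, min 50) -> median=35.5
Step 3: insert 49 -> lo=[21, 49] (size 2, max 49) hi=[50] (size 1, min 50) -> median=49
Step 4: insert 26 -> lo=[21, 26] (size 2, max 26) hi=[49, 50] (size 2, min 49) -> median=37.5
Step 5: insert 21 -> lo=[21, 21, 26] (size 3, max 26) hi=[49, 50] (size 2, min 49) -> median=26
Step 6: insert 34 -> lo=[21, 21, 26] (size 3, max 26) hi=[34, 49, 50] (size 3, min 34) -> median=30
Step 7: insert 35 -> lo=[21, 21, 26, 34] (size 4, max 34) hi=[35, 49, 50] (size 3, min 35) -> median=34
Step 8: insert 9 -> lo=[9, 21, 21, 26] (size 4, max 26) hi=[34, 35, 49, 50] (size 4, min 34) -> median=30
Step 9: insert 48 -> lo=[9, 21, 21, 26, 34] (size 5, max 34) hi=[35, 48, 49, 50] (size 4, min 35) -> median=34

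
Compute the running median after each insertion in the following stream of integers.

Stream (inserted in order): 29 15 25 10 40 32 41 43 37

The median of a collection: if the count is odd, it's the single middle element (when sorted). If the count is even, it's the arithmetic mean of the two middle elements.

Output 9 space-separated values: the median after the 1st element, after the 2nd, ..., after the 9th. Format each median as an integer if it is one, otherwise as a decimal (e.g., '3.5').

Step 1: insert 29 -> lo=[29] (size 1, max 29) hi=[] (size 0) -> median=29
Step 2: insert 15 -> lo=[15] (size 1, max 15) hi=[29] (size 1, min 29) -> median=22
Step 3: insert 25 -> lo=[15, 25] (size 2, max 25) hi=[29] (size 1, min 29) -> median=25
Step 4: insert 10 -> lo=[10, 15] (size 2, max 15) hi=[25, 29] (size 2, min 25) -> median=20
Step 5: insert 40 -> lo=[10, 15, 25] (size 3, max 25) hi=[29, 40] (size 2, min 29) -> median=25
Step 6: insert 32 -> lo=[10, 15, 25] (size 3, max 25) hi=[29, 32, 40] (size 3, min 29) -> median=27
Step 7: insert 41 -> lo=[10, 15, 25, 29] (size 4, max 29) hi=[32, 40, 41] (size 3, min 32) -> median=29
Step 8: insert 43 -> lo=[10, 15, 25, 29] (size 4, max 29) hi=[32, 40, 41, 43] (size 4, min 32) -> median=30.5
Step 9: insert 37 -> lo=[10, 15, 25, 29, 32] (size 5, max 32) hi=[37, 40, 41, 43] (size 4, min 37) -> median=32

Answer: 29 22 25 20 25 27 29 30.5 32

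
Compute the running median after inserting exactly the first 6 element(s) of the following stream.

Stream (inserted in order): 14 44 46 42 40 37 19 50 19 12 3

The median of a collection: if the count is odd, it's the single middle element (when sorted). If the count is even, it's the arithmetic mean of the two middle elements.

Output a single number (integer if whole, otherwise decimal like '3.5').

Step 1: insert 14 -> lo=[14] (size 1, max 14) hi=[] (size 0) -> median=14
Step 2: insert 44 -> lo=[14] (size 1, max 14) hi=[44] (size 1, min 44) -> median=29
Step 3: insert 46 -> lo=[14, 44] (size 2, max 44) hi=[46] (size 1, min 46) -> median=44
Step 4: insert 42 -> lo=[14, 42] (size 2, max 42) hi=[44, 46] (size 2, min 44) -> median=43
Step 5: insert 40 -> lo=[14, 40, 42] (size 3, max 42) hi=[44, 46] (size 2, min 44) -> median=42
Step 6: insert 37 -> lo=[14, 37, 40] (size 3, max 40) hi=[42, 44, 46] (size 3, min 42) -> median=41

Answer: 41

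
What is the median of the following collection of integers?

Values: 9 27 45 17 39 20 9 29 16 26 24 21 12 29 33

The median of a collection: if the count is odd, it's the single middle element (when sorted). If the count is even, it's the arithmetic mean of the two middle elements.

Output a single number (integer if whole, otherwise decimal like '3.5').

Answer: 24

Derivation:
Step 1: insert 9 -> lo=[9] (size 1, max 9) hi=[] (size 0) -> median=9
Step 2: insert 27 -> lo=[9] (size 1, max 9) hi=[27] (size 1, min 27) -> median=18
Step 3: insert 45 -> lo=[9, 27] (size 2, max 27) hi=[45] (size 1, min 45) -> median=27
Step 4: insert 17 -> lo=[9, 17] (size 2, max 17) hi=[27, 45] (size 2, min 27) -> median=22
Step 5: insert 39 -> lo=[9, 17, 27] (size 3, max 27) hi=[39, 45] (size 2, min 39) -> median=27
Step 6: insert 20 -> lo=[9, 17, 20] (size 3, max 20) hi=[27, 39, 45] (size 3, min 27) -> median=23.5
Step 7: insert 9 -> lo=[9, 9, 17, 20] (size 4, max 20) hi=[27, 39, 45] (size 3, min 27) -> median=20
Step 8: insert 29 -> lo=[9, 9, 17, 20] (size 4, max 20) hi=[27, 29, 39, 45] (size 4, min 27) -> median=23.5
Step 9: insert 16 -> lo=[9, 9, 16, 17, 20] (size 5, max 20) hi=[27, 29, 39, 45] (size 4, min 27) -> median=20
Step 10: insert 26 -> lo=[9, 9, 16, 17, 20] (size 5, max 20) hi=[26, 27, 29, 39, 45] (size 5, min 26) -> median=23
Step 11: insert 24 -> lo=[9, 9, 16, 17, 20, 24] (size 6, max 24) hi=[26, 27, 29, 39, 45] (size 5, min 26) -> median=24
Step 12: insert 21 -> lo=[9, 9, 16, 17, 20, 21] (size 6, max 21) hi=[24, 26, 27, 29, 39, 45] (size 6, min 24) -> median=22.5
Step 13: insert 12 -> lo=[9, 9, 12, 16, 17, 20, 21] (size 7, max 21) hi=[24, 26, 27, 29, 39, 45] (size 6, min 24) -> median=21
Step 14: insert 29 -> lo=[9, 9, 12, 16, 17, 20, 21] (size 7, max 21) hi=[24, 26, 27, 29, 29, 39, 45] (size 7, min 24) -> median=22.5
Step 15: insert 33 -> lo=[9, 9, 12, 16, 17, 20, 21, 24] (size 8, max 24) hi=[26, 27, 29, 29, 33, 39, 45] (size 7, min 26) -> median=24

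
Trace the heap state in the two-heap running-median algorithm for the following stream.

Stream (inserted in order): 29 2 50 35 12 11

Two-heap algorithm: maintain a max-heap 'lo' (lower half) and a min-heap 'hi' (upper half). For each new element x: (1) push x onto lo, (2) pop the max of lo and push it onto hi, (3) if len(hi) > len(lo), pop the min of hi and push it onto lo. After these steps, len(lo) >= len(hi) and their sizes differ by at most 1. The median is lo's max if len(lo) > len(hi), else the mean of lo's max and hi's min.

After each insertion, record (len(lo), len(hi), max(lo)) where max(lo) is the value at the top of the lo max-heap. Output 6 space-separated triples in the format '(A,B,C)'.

Answer: (1,0,29) (1,1,2) (2,1,29) (2,2,29) (3,2,29) (3,3,12)

Derivation:
Step 1: insert 29 -> lo=[29] hi=[] -> (len(lo)=1, len(hi)=0, max(lo)=29)
Step 2: insert 2 -> lo=[2] hi=[29] -> (len(lo)=1, len(hi)=1, max(lo)=2)
Step 3: insert 50 -> lo=[2, 29] hi=[50] -> (len(lo)=2, len(hi)=1, max(lo)=29)
Step 4: insert 35 -> lo=[2, 29] hi=[35, 50] -> (len(lo)=2, len(hi)=2, max(lo)=29)
Step 5: insert 12 -> lo=[2, 12, 29] hi=[35, 50] -> (len(lo)=3, len(hi)=2, max(lo)=29)
Step 6: insert 11 -> lo=[2, 11, 12] hi=[29, 35, 50] -> (len(lo)=3, len(hi)=3, max(lo)=12)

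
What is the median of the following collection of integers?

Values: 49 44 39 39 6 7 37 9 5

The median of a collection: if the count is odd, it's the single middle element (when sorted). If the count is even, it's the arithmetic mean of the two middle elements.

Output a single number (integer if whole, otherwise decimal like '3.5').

Step 1: insert 49 -> lo=[49] (size 1, max 49) hi=[] (size 0) -> median=49
Step 2: insert 44 -> lo=[44] (size 1, max 44) hi=[49] (size 1, min 49) -> median=46.5
Step 3: insert 39 -> lo=[39, 44] (size 2, max 44) hi=[49] (size 1, min 49) -> median=44
Step 4: insert 39 -> lo=[39, 39] (size 2, max 39) hi=[44, 49] (size 2, min 44) -> median=41.5
Step 5: insert 6 -> lo=[6, 39, 39] (size 3, max 39) hi=[44, 49] (size 2, min 44) -> median=39
Step 6: insert 7 -> lo=[6, 7, 39] (size 3, max 39) hi=[39, 44, 49] (size 3, min 39) -> median=39
Step 7: insert 37 -> lo=[6, 7, 37, 39] (size 4, max 39) hi=[39, 44, 49] (size 3, min 39) -> median=39
Step 8: insert 9 -> lo=[6, 7, 9, 37] (size 4, max 37) hi=[39, 39, 44, 49] (size 4, min 39) -> median=38
Step 9: insert 5 -> lo=[5, 6, 7, 9, 37] (size 5, max 37) hi=[39, 39, 44, 49] (size 4, min 39) -> median=37

Answer: 37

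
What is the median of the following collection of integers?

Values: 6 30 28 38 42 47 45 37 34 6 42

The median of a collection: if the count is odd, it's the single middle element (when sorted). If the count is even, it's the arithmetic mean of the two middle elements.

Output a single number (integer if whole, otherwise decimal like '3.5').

Answer: 37

Derivation:
Step 1: insert 6 -> lo=[6] (size 1, max 6) hi=[] (size 0) -> median=6
Step 2: insert 30 -> lo=[6] (size 1, max 6) hi=[30] (size 1, min 30) -> median=18
Step 3: insert 28 -> lo=[6, 28] (size 2, max 28) hi=[30] (size 1, min 30) -> median=28
Step 4: insert 38 -> lo=[6, 28] (size 2, max 28) hi=[30, 38] (size 2, min 30) -> median=29
Step 5: insert 42 -> lo=[6, 28, 30] (size 3, max 30) hi=[38, 42] (size 2, min 38) -> median=30
Step 6: insert 47 -> lo=[6, 28, 30] (size 3, max 30) hi=[38, 42, 47] (size 3, min 38) -> median=34
Step 7: insert 45 -> lo=[6, 28, 30, 38] (size 4, max 38) hi=[42, 45, 47] (size 3, min 42) -> median=38
Step 8: insert 37 -> lo=[6, 28, 30, 37] (size 4, max 37) hi=[38, 42, 45, 47] (size 4, min 38) -> median=37.5
Step 9: insert 34 -> lo=[6, 28, 30, 34, 37] (size 5, max 37) hi=[38, 42, 45, 47] (size 4, min 38) -> median=37
Step 10: insert 6 -> lo=[6, 6, 28, 30, 34] (size 5, max 34) hi=[37, 38, 42, 45, 47] (size 5, min 37) -> median=35.5
Step 11: insert 42 -> lo=[6, 6, 28, 30, 34, 37] (size 6, max 37) hi=[38, 42, 42, 45, 47] (size 5, min 38) -> median=37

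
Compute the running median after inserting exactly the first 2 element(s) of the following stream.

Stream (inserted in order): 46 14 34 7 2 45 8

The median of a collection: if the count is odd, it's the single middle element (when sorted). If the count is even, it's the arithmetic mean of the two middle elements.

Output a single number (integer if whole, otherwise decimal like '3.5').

Answer: 30

Derivation:
Step 1: insert 46 -> lo=[46] (size 1, max 46) hi=[] (size 0) -> median=46
Step 2: insert 14 -> lo=[14] (size 1, max 14) hi=[46] (size 1, min 46) -> median=30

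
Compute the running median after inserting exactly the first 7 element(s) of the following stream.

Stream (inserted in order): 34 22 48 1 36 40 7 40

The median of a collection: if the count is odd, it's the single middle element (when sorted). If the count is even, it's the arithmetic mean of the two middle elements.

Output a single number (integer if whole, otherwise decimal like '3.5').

Answer: 34

Derivation:
Step 1: insert 34 -> lo=[34] (size 1, max 34) hi=[] (size 0) -> median=34
Step 2: insert 22 -> lo=[22] (size 1, max 22) hi=[34] (size 1, min 34) -> median=28
Step 3: insert 48 -> lo=[22, 34] (size 2, max 34) hi=[48] (size 1, min 48) -> median=34
Step 4: insert 1 -> lo=[1, 22] (size 2, max 22) hi=[34, 48] (size 2, min 34) -> median=28
Step 5: insert 36 -> lo=[1, 22, 34] (size 3, max 34) hi=[36, 48] (size 2, min 36) -> median=34
Step 6: insert 40 -> lo=[1, 22, 34] (size 3, max 34) hi=[36, 40, 48] (size 3, min 36) -> median=35
Step 7: insert 7 -> lo=[1, 7, 22, 34] (size 4, max 34) hi=[36, 40, 48] (size 3, min 36) -> median=34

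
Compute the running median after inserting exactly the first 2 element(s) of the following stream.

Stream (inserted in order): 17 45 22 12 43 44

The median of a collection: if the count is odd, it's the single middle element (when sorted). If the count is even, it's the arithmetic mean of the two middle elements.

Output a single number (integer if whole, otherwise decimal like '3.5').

Step 1: insert 17 -> lo=[17] (size 1, max 17) hi=[] (size 0) -> median=17
Step 2: insert 45 -> lo=[17] (size 1, max 17) hi=[45] (size 1, min 45) -> median=31

Answer: 31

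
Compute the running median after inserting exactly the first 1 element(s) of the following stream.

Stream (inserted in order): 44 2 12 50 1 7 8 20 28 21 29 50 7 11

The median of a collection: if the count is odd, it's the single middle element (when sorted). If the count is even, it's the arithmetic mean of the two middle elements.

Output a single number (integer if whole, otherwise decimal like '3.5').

Answer: 44

Derivation:
Step 1: insert 44 -> lo=[44] (size 1, max 44) hi=[] (size 0) -> median=44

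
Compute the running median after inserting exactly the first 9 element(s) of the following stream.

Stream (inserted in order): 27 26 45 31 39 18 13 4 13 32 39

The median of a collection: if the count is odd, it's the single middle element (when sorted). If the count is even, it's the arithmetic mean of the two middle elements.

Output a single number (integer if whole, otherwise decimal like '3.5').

Answer: 26

Derivation:
Step 1: insert 27 -> lo=[27] (size 1, max 27) hi=[] (size 0) -> median=27
Step 2: insert 26 -> lo=[26] (size 1, max 26) hi=[27] (size 1, min 27) -> median=26.5
Step 3: insert 45 -> lo=[26, 27] (size 2, max 27) hi=[45] (size 1, min 45) -> median=27
Step 4: insert 31 -> lo=[26, 27] (size 2, max 27) hi=[31, 45] (size 2, min 31) -> median=29
Step 5: insert 39 -> lo=[26, 27, 31] (size 3, max 31) hi=[39, 45] (size 2, min 39) -> median=31
Step 6: insert 18 -> lo=[18, 26, 27] (size 3, max 27) hi=[31, 39, 45] (size 3, min 31) -> median=29
Step 7: insert 13 -> lo=[13, 18, 26, 27] (size 4, max 27) hi=[31, 39, 45] (size 3, min 31) -> median=27
Step 8: insert 4 -> lo=[4, 13, 18, 26] (size 4, max 26) hi=[27, 31, 39, 45] (size 4, min 27) -> median=26.5
Step 9: insert 13 -> lo=[4, 13, 13, 18, 26] (size 5, max 26) hi=[27, 31, 39, 45] (size 4, min 27) -> median=26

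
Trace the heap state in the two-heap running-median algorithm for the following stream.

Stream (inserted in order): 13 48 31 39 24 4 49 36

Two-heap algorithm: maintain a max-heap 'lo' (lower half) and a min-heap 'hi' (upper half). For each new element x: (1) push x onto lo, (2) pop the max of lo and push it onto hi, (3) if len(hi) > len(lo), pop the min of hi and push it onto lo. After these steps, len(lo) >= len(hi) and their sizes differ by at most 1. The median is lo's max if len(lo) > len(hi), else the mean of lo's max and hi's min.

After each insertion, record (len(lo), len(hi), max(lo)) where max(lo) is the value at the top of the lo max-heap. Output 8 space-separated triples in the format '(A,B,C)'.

Step 1: insert 13 -> lo=[13] hi=[] -> (len(lo)=1, len(hi)=0, max(lo)=13)
Step 2: insert 48 -> lo=[13] hi=[48] -> (len(lo)=1, len(hi)=1, max(lo)=13)
Step 3: insert 31 -> lo=[13, 31] hi=[48] -> (len(lo)=2, len(hi)=1, max(lo)=31)
Step 4: insert 39 -> lo=[13, 31] hi=[39, 48] -> (len(lo)=2, len(hi)=2, max(lo)=31)
Step 5: insert 24 -> lo=[13, 24, 31] hi=[39, 48] -> (len(lo)=3, len(hi)=2, max(lo)=31)
Step 6: insert 4 -> lo=[4, 13, 24] hi=[31, 39, 48] -> (len(lo)=3, len(hi)=3, max(lo)=24)
Step 7: insert 49 -> lo=[4, 13, 24, 31] hi=[39, 48, 49] -> (len(lo)=4, len(hi)=3, max(lo)=31)
Step 8: insert 36 -> lo=[4, 13, 24, 31] hi=[36, 39, 48, 49] -> (len(lo)=4, len(hi)=4, max(lo)=31)

Answer: (1,0,13) (1,1,13) (2,1,31) (2,2,31) (3,2,31) (3,3,24) (4,3,31) (4,4,31)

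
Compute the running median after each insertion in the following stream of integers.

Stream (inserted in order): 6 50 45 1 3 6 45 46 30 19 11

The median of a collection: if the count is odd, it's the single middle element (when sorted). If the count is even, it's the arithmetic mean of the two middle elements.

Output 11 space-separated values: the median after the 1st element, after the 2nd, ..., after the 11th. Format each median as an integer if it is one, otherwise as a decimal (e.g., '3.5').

Step 1: insert 6 -> lo=[6] (size 1, max 6) hi=[] (size 0) -> median=6
Step 2: insert 50 -> lo=[6] (size 1, max 6) hi=[50] (size 1, min 50) -> median=28
Step 3: insert 45 -> lo=[6, 45] (size 2, max 45) hi=[50] (size 1, min 50) -> median=45
Step 4: insert 1 -> lo=[1, 6] (size 2, max 6) hi=[45, 50] (size 2, min 45) -> median=25.5
Step 5: insert 3 -> lo=[1, 3, 6] (size 3, max 6) hi=[45, 50] (size 2, min 45) -> median=6
Step 6: insert 6 -> lo=[1, 3, 6] (size 3, max 6) hi=[6, 45, 50] (size 3, min 6) -> median=6
Step 7: insert 45 -> lo=[1, 3, 6, 6] (size 4, max 6) hi=[45, 45, 50] (size 3, min 45) -> median=6
Step 8: insert 46 -> lo=[1, 3, 6, 6] (size 4, max 6) hi=[45, 45, 46, 50] (size 4, min 45) -> median=25.5
Step 9: insert 30 -> lo=[1, 3, 6, 6, 30] (size 5, max 30) hi=[45, 45, 46, 50] (size 4, min 45) -> median=30
Step 10: insert 19 -> lo=[1, 3, 6, 6, 19] (size 5, max 19) hi=[30, 45, 45, 46, 50] (size 5, min 30) -> median=24.5
Step 11: insert 11 -> lo=[1, 3, 6, 6, 11, 19] (size 6, max 19) hi=[30, 45, 45, 46, 50] (size 5, min 30) -> median=19

Answer: 6 28 45 25.5 6 6 6 25.5 30 24.5 19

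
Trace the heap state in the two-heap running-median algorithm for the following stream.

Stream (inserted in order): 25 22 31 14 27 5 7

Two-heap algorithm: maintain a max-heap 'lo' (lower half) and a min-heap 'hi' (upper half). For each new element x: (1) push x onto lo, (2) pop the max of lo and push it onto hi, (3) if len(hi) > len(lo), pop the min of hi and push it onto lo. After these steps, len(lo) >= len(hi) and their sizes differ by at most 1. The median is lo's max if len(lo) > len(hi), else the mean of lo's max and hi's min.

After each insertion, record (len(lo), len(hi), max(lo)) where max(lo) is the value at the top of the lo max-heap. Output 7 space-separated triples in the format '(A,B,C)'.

Answer: (1,0,25) (1,1,22) (2,1,25) (2,2,22) (3,2,25) (3,3,22) (4,3,22)

Derivation:
Step 1: insert 25 -> lo=[25] hi=[] -> (len(lo)=1, len(hi)=0, max(lo)=25)
Step 2: insert 22 -> lo=[22] hi=[25] -> (len(lo)=1, len(hi)=1, max(lo)=22)
Step 3: insert 31 -> lo=[22, 25] hi=[31] -> (len(lo)=2, len(hi)=1, max(lo)=25)
Step 4: insert 14 -> lo=[14, 22] hi=[25, 31] -> (len(lo)=2, len(hi)=2, max(lo)=22)
Step 5: insert 27 -> lo=[14, 22, 25] hi=[27, 31] -> (len(lo)=3, len(hi)=2, max(lo)=25)
Step 6: insert 5 -> lo=[5, 14, 22] hi=[25, 27, 31] -> (len(lo)=3, len(hi)=3, max(lo)=22)
Step 7: insert 7 -> lo=[5, 7, 14, 22] hi=[25, 27, 31] -> (len(lo)=4, len(hi)=3, max(lo)=22)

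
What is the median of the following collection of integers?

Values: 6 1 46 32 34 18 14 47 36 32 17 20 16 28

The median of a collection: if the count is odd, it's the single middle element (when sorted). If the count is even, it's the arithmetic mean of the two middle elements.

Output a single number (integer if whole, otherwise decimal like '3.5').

Step 1: insert 6 -> lo=[6] (size 1, max 6) hi=[] (size 0) -> median=6
Step 2: insert 1 -> lo=[1] (size 1, max 1) hi=[6] (size 1, min 6) -> median=3.5
Step 3: insert 46 -> lo=[1, 6] (size 2, max 6) hi=[46] (size 1, min 46) -> median=6
Step 4: insert 32 -> lo=[1, 6] (size 2, max 6) hi=[32, 46] (size 2, min 32) -> median=19
Step 5: insert 34 -> lo=[1, 6, 32] (size 3, max 32) hi=[34, 46] (size 2, min 34) -> median=32
Step 6: insert 18 -> lo=[1, 6, 18] (size 3, max 18) hi=[32, 34, 46] (size 3, min 32) -> median=25
Step 7: insert 14 -> lo=[1, 6, 14, 18] (size 4, max 18) hi=[32, 34, 46] (size 3, min 32) -> median=18
Step 8: insert 47 -> lo=[1, 6, 14, 18] (size 4, max 18) hi=[32, 34, 46, 47] (size 4, min 32) -> median=25
Step 9: insert 36 -> lo=[1, 6, 14, 18, 32] (size 5, max 32) hi=[34, 36, 46, 47] (size 4, min 34) -> median=32
Step 10: insert 32 -> lo=[1, 6, 14, 18, 32] (size 5, max 32) hi=[32, 34, 36, 46, 47] (size 5, min 32) -> median=32
Step 11: insert 17 -> lo=[1, 6, 14, 17, 18, 32] (size 6, max 32) hi=[32, 34, 36, 46, 47] (size 5, min 32) -> median=32
Step 12: insert 20 -> lo=[1, 6, 14, 17, 18, 20] (size 6, max 20) hi=[32, 32, 34, 36, 46, 47] (size 6, min 32) -> median=26
Step 13: insert 16 -> lo=[1, 6, 14, 16, 17, 18, 20] (size 7, max 20) hi=[32, 32, 34, 36, 46, 47] (size 6, min 32) -> median=20
Step 14: insert 28 -> lo=[1, 6, 14, 16, 17, 18, 20] (size 7, max 20) hi=[28, 32, 32, 34, 36, 46, 47] (size 7, min 28) -> median=24

Answer: 24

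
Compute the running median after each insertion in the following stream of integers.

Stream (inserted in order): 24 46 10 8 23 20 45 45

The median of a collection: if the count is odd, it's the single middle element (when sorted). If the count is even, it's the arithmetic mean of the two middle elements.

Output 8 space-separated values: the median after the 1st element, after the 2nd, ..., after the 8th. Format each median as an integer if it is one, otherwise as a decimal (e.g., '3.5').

Step 1: insert 24 -> lo=[24] (size 1, max 24) hi=[] (size 0) -> median=24
Step 2: insert 46 -> lo=[24] (size 1, max 24) hi=[46] (size 1, min 46) -> median=35
Step 3: insert 10 -> lo=[10, 24] (size 2, max 24) hi=[46] (size 1, min 46) -> median=24
Step 4: insert 8 -> lo=[8, 10] (size 2, max 10) hi=[24, 46] (size 2, min 24) -> median=17
Step 5: insert 23 -> lo=[8, 10, 23] (size 3, max 23) hi=[24, 46] (size 2, min 24) -> median=23
Step 6: insert 20 -> lo=[8, 10, 20] (size 3, max 20) hi=[23, 24, 46] (size 3, min 23) -> median=21.5
Step 7: insert 45 -> lo=[8, 10, 20, 23] (size 4, max 23) hi=[24, 45, 46] (size 3, min 24) -> median=23
Step 8: insert 45 -> lo=[8, 10, 20, 23] (size 4, max 23) hi=[24, 45, 45, 46] (size 4, min 24) -> median=23.5

Answer: 24 35 24 17 23 21.5 23 23.5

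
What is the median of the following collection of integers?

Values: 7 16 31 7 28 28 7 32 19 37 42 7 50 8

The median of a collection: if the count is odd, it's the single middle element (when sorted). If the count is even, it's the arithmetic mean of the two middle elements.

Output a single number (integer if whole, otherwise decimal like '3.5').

Answer: 23.5

Derivation:
Step 1: insert 7 -> lo=[7] (size 1, max 7) hi=[] (size 0) -> median=7
Step 2: insert 16 -> lo=[7] (size 1, max 7) hi=[16] (size 1, min 16) -> median=11.5
Step 3: insert 31 -> lo=[7, 16] (size 2, max 16) hi=[31] (size 1, min 31) -> median=16
Step 4: insert 7 -> lo=[7, 7] (size 2, max 7) hi=[16, 31] (size 2, min 16) -> median=11.5
Step 5: insert 28 -> lo=[7, 7, 16] (size 3, max 16) hi=[28, 31] (size 2, min 28) -> median=16
Step 6: insert 28 -> lo=[7, 7, 16] (size 3, max 16) hi=[28, 28, 31] (size 3, min 28) -> median=22
Step 7: insert 7 -> lo=[7, 7, 7, 16] (size 4, max 16) hi=[28, 28, 31] (size 3, min 28) -> median=16
Step 8: insert 32 -> lo=[7, 7, 7, 16] (size 4, max 16) hi=[28, 28, 31, 32] (size 4, min 28) -> median=22
Step 9: insert 19 -> lo=[7, 7, 7, 16, 19] (size 5, max 19) hi=[28, 28, 31, 32] (size 4, min 28) -> median=19
Step 10: insert 37 -> lo=[7, 7, 7, 16, 19] (size 5, max 19) hi=[28, 28, 31, 32, 37] (size 5, min 28) -> median=23.5
Step 11: insert 42 -> lo=[7, 7, 7, 16, 19, 28] (size 6, max 28) hi=[28, 31, 32, 37, 42] (size 5, min 28) -> median=28
Step 12: insert 7 -> lo=[7, 7, 7, 7, 16, 19] (size 6, max 19) hi=[28, 28, 31, 32, 37, 42] (size 6, min 28) -> median=23.5
Step 13: insert 50 -> lo=[7, 7, 7, 7, 16, 19, 28] (size 7, max 28) hi=[28, 31, 32, 37, 42, 50] (size 6, min 28) -> median=28
Step 14: insert 8 -> lo=[7, 7, 7, 7, 8, 16, 19] (size 7, max 19) hi=[28, 28, 31, 32, 37, 42, 50] (size 7, min 28) -> median=23.5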